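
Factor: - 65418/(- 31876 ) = 32709/15938 = 2^(-1 )*3^1* 13^( - 1)*613^(-1)*10903^1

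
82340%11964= 10556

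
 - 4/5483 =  - 4/5483=-0.00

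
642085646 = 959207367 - 317121721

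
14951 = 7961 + 6990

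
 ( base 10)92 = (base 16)5C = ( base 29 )35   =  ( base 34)2O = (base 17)57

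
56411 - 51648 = 4763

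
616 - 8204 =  - 7588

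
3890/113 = 34 + 48/113 = 34.42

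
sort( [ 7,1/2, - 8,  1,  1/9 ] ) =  [-8, 1/9, 1/2,1,7]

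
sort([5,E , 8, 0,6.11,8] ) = [ 0 , E, 5, 6.11 , 8,  8 ] 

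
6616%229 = 204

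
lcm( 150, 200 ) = 600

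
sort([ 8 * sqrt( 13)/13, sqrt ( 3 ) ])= [ sqrt( 3), 8  *sqrt( 13)/13 ] 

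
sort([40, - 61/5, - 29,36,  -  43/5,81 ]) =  [  -  29,-61/5,  -  43/5,36,40,81 ]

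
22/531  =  22/531  =  0.04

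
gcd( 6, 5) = 1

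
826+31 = 857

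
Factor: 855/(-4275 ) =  - 5^( - 1 ) = -  1/5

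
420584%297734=122850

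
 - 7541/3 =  - 2514 + 1/3 = - 2513.67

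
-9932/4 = -2483 = -2483.00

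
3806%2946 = 860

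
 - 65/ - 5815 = 13/1163 = 0.01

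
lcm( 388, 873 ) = 3492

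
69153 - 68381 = 772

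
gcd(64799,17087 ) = 7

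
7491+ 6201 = 13692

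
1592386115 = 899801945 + 692584170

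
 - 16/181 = -16/181 = - 0.09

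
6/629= 6/629 = 0.01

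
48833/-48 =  - 48833/48 = - 1017.35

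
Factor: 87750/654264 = 125/932  =  2^ ( - 2) * 5^3 * 233^ ( - 1) 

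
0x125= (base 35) 8D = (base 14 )16D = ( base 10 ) 293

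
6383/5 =6383/5 = 1276.60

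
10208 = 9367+841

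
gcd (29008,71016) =8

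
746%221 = 83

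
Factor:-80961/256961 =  - 3^1*293^ (- 1 ) * 877^( - 1)* 26987^1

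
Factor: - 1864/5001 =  - 2^3*3^(-1)*233^1*1667^(- 1)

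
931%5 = 1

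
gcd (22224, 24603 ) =3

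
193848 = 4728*41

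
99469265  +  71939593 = 171408858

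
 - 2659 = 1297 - 3956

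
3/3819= 1/1273=0.00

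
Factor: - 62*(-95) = 5890 = 2^1*5^1*19^1*31^1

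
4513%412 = 393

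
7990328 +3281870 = 11272198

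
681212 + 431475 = 1112687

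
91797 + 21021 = 112818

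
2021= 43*47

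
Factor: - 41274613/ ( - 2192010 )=2^( - 1)* 3^( - 1 ) * 5^( - 1 )*31^( - 1)* 61^1*67^1*2357^(  -  1)*10099^1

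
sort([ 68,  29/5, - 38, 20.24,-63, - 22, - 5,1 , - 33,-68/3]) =[-63, - 38,-33, - 68/3, - 22, - 5, 1, 29/5,20.24,68]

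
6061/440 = 13 + 31/40=13.78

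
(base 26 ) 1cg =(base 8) 1754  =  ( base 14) 51A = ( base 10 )1004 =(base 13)5c3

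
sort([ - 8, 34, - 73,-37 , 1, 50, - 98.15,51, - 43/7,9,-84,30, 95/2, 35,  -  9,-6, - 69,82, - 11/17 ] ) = [ - 98.15,-84, - 73, - 69, - 37, - 9 , - 8, - 43/7, - 6, - 11/17, 1, 9, 30, 34, 35, 95/2, 50, 51,82]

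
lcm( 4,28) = 28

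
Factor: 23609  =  23609^1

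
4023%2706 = 1317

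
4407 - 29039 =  - 24632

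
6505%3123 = 259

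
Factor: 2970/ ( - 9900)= - 3/10 = - 2^( - 1 ) * 3^1*5^( - 1 ) 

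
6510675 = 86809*75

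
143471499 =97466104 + 46005395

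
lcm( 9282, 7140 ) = 92820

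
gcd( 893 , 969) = 19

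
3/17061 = 1/5687  =  0.00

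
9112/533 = 17 + 51/533 = 17.10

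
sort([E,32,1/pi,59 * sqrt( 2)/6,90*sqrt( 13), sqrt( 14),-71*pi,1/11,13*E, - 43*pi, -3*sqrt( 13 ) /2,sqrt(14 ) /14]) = [ - 71*pi,  -  43*pi, - 3 * sqrt( 13)/2,1/11,sqrt( 14 ) /14,1/pi, E,sqrt(14), 59 * sqrt( 2) /6,32,  13*E,90*sqrt( 13)]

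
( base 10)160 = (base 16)a0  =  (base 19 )88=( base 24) 6G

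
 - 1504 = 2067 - 3571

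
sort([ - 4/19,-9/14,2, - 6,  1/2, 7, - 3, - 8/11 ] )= [ - 6, - 3, - 8/11,  -  9/14, - 4/19, 1/2,2,7 ] 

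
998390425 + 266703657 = 1265094082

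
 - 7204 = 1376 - 8580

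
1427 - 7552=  - 6125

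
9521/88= 9521/88 = 108.19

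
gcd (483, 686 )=7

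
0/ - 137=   0/1 = - 0.00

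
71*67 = 4757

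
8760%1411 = 294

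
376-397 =  -  21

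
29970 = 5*5994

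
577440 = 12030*48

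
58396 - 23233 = 35163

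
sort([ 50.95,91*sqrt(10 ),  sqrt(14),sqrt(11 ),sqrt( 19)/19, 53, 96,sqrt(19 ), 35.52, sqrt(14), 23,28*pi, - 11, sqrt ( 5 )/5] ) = [ - 11,sqrt(19 ) /19,  sqrt(5) /5,  sqrt(11) , sqrt (14 ),  sqrt (14),  sqrt(19 ),  23 , 35.52, 50.95, 53,28*pi,96, 91*sqrt( 10 ) ]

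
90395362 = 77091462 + 13303900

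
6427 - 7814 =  - 1387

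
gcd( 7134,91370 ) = 2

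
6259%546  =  253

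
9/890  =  9/890=0.01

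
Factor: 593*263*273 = 3^1*7^1*13^1*263^1 * 593^1  =  42576807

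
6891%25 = 16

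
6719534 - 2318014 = 4401520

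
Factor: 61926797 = 163^1*181^1*2099^1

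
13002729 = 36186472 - 23183743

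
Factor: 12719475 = 3^2*5^2*56531^1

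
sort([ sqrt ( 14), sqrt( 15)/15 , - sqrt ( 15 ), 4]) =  [  -  sqrt( 15 ), sqrt ( 15)/15, sqrt(14),  4]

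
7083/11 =643 + 10/11 = 643.91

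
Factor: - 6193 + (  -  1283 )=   -  7476 = - 2^2*3^1* 7^1 * 89^1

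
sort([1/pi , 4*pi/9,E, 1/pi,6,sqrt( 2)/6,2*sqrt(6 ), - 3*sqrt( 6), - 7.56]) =[ - 7.56, - 3 * sqrt( 6), sqrt (2 ) /6,1/pi, 1/pi, 4*pi/9, E, 2*sqrt( 6), 6 ]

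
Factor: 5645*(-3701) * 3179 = -5^1 * 11^1* 17^2 *1129^1*3701^1= -66416128955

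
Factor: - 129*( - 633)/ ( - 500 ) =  - 81657/500 =- 2^( - 2 )*3^2*5^( - 3)*43^1*211^1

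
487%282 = 205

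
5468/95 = 5468/95 = 57.56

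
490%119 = 14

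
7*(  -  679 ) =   -  4753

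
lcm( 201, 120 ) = 8040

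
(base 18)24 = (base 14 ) 2C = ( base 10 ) 40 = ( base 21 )1J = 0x28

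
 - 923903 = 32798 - 956701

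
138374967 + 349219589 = 487594556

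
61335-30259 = 31076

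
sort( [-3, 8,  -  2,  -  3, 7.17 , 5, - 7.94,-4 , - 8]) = [ - 8,-7.94, - 4,-3 ,-3 ,-2, 5, 7.17,8] 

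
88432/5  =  17686+2/5 =17686.40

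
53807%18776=16255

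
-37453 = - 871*43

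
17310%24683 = 17310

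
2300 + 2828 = 5128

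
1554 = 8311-6757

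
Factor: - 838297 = -71^1 * 11807^1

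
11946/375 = 31 + 107/125 = 31.86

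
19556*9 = 176004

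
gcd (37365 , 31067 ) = 47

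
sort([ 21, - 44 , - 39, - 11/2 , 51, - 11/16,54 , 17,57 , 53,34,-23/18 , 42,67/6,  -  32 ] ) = [-44,  -  39 , - 32, - 11/2, - 23/18 , - 11/16, 67/6,17, 21, 34 , 42,51,53,54,57 ] 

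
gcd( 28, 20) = 4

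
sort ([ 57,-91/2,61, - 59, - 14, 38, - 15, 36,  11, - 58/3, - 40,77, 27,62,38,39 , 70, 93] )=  [ - 59, - 91/2, - 40, - 58/3, - 15,-14, 11,27,36,  38 , 38,39,57,61,62, 70, 77,  93]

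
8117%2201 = 1514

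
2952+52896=55848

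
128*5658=724224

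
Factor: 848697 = 3^1 * 79^1*3581^1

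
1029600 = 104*9900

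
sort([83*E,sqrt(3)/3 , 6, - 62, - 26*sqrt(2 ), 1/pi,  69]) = [ - 62 ,  -  26*sqrt( 2),  1/pi,sqrt (3)/3 , 6,  69,  83*E] 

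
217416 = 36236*6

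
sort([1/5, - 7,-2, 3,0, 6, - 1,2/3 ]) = [ - 7, - 2,  -  1 , 0,1/5,2/3,  3,6 ]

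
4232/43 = 4232/43 = 98.42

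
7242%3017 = 1208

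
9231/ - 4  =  -9231/4  =  - 2307.75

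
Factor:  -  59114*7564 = -2^3 * 11^1* 31^1*61^1*2687^1 = - 447138296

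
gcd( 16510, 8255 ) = 8255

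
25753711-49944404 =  - 24190693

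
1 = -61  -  -62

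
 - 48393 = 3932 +-52325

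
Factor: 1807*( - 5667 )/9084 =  - 2^( - 2 ) * 13^1 * 139^1*757^(  -  1 )*1889^1  =  - 3413423/3028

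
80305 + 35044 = 115349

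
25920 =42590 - 16670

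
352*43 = 15136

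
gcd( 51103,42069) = 1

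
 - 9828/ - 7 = 1404 + 0/1 = 1404.00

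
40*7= 280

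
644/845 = 644/845 = 0.76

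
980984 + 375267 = 1356251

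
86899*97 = 8429203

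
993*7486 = 7433598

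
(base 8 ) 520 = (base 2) 101010000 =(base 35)9L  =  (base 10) 336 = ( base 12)240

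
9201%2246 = 217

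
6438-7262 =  - 824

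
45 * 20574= 925830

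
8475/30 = 282 + 1/2 = 282.50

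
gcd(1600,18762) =2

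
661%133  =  129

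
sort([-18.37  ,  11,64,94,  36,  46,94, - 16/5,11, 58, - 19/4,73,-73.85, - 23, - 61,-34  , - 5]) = [ - 73.85, - 61, - 34, - 23,-18.37, - 5, - 19/4, - 16/5,11, 11, 36,46,58, 64, 73,94,94] 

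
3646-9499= - 5853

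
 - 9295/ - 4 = 2323 + 3/4 = 2323.75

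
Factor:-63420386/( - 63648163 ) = 2^1*71^( - 1 )*1543^1 * 20551^1*896453^( - 1)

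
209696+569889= 779585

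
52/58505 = 52/58505 =0.00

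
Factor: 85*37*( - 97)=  - 305065 = - 5^1*17^1*37^1*97^1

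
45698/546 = 83 + 190/273  =  83.70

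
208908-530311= - 321403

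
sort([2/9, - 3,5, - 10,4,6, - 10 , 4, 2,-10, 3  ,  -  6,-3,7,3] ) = [ - 10, - 10, - 10, - 6, - 3,-3, 2/9, 2,3 , 3,4,4,5,6, 7]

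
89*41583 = 3700887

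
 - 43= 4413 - 4456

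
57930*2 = 115860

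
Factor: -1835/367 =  - 5^1 = -5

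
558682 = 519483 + 39199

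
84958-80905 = 4053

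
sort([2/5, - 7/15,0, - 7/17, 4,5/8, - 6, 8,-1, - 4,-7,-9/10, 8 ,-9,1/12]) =[ - 9,-7, - 6,  -  4, - 1, - 9/10, - 7/15, - 7/17,0,1/12, 2/5,5/8, 4, 8, 8]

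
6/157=6/157 = 0.04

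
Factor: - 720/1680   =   - 3^1 * 7^(  -  1 )  =  -3/7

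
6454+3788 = 10242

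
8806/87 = 101 + 19/87 = 101.22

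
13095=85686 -72591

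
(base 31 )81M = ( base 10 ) 7741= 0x1E3D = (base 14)2b6d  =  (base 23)EED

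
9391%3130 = 1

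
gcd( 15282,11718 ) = 54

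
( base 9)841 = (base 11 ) 573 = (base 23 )16I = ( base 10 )685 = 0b1010101101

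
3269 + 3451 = 6720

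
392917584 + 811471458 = 1204389042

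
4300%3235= 1065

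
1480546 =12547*118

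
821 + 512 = 1333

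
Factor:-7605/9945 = -13/17=- 13^1*17^(-1 ) 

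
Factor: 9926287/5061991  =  7^1*11^( - 1)*151^1*9391^1*460181^( - 1)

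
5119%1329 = 1132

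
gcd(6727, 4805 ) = 961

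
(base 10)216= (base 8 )330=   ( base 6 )1000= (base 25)8g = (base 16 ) D8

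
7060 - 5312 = 1748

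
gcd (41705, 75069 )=8341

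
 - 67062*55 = -3688410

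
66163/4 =66163/4 = 16540.75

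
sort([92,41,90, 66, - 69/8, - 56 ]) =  [-56, - 69/8,41, 66, 90,92 ]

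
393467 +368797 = 762264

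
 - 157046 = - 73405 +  - 83641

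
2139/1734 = 1 + 135/578 = 1.23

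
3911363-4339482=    - 428119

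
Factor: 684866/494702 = 497/359 = 7^1* 71^1*359^( - 1 )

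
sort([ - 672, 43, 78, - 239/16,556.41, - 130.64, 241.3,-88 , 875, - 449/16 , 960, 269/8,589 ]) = [ - 672, - 130.64, - 88 , - 449/16, - 239/16,269/8, 43, 78, 241.3 , 556.41,589,875, 960]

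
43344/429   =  14448/143 = 101.03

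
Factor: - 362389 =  - 17^1 * 21317^1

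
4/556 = 1/139 = 0.01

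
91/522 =91/522 = 0.17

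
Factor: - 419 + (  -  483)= - 902 = - 2^1*11^1*41^1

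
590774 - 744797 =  - 154023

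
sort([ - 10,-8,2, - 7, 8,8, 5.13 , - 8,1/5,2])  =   [ - 10, - 8, - 8, - 7, 1/5, 2, 2, 5.13, 8,8]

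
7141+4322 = 11463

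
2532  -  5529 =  - 2997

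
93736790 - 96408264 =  - 2671474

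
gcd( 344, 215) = 43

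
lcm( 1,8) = 8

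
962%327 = 308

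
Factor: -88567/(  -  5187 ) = 3^( - 1)*7^ ( -1 )*13^ ( - 1)*19^( - 1)* 31^1*2857^1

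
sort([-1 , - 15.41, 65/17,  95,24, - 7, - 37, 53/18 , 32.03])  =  [-37, - 15.41, - 7, - 1, 53/18,  65/17, 24, 32.03, 95 ] 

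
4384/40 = 109  +  3/5 = 109.60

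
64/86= 32/43  =  0.74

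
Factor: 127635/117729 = 335/309 = 3^( - 1)  *  5^1*67^1 * 103^(-1)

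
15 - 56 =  - 41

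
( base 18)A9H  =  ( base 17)BE2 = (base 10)3419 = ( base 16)d5b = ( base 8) 6533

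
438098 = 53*8266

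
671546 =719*934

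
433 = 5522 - 5089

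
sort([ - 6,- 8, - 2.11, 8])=[ - 8,- 6 , - 2.11,8]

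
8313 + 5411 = 13724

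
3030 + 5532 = 8562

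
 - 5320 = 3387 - 8707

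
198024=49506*4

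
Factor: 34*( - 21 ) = -714 = - 2^1*3^1*7^1*17^1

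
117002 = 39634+77368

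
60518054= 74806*809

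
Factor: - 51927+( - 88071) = -2^1*3^1*23333^1 = -139998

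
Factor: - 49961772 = - 2^2* 3^5*7^2*1049^1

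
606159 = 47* 12897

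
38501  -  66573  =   - 28072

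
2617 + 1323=3940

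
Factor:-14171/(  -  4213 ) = 11^ ( - 1)*37^1=37/11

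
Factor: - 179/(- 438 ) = 2^(-1 )*3^( - 1)*73^( - 1)*179^1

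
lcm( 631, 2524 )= 2524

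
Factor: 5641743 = 3^1 * 1880581^1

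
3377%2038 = 1339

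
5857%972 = 25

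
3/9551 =3/9551 = 0.00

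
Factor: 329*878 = 288862 = 2^1*7^1*47^1*439^1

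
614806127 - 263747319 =351058808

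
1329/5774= 1329/5774= 0.23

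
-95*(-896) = 85120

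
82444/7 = 11777 + 5/7= 11777.71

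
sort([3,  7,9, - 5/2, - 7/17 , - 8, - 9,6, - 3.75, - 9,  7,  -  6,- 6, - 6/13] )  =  [ - 9, - 9, - 8, - 6,-6, - 3.75, - 5/2, - 6/13, - 7/17,3,6, 7, 7, 9 ]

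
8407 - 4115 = 4292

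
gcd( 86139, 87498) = 9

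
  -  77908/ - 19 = 77908/19 = 4100.42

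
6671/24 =6671/24 = 277.96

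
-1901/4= - 1901/4= -475.25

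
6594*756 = 4985064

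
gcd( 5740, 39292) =4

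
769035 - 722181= 46854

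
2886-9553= - 6667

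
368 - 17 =351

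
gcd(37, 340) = 1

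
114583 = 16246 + 98337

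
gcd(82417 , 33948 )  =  1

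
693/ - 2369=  - 693/2369 = - 0.29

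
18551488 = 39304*472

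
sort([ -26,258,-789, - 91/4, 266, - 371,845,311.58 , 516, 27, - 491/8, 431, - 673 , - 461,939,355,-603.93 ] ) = [ - 789,-673, - 603.93, - 461, -371,  -  491/8, - 26, - 91/4, 27, 258, 266 , 311.58, 355, 431, 516  ,  845, 939] 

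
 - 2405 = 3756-6161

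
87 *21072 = 1833264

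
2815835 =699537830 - 696721995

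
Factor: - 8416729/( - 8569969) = 19^ ( - 1)*911^1*9239^1* 451051^( - 1 ) 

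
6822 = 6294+528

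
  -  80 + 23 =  - 57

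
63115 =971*65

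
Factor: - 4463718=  - 2^1*3^1*7^1*106279^1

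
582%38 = 12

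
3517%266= 59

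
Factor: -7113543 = - 3^1*19^1 * 124799^1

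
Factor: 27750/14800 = 15/8= 2^( - 3)*3^1*5^1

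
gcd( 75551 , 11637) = 1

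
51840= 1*51840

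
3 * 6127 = 18381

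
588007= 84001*7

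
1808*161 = 291088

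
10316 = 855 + 9461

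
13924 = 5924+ 8000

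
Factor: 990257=911^1 * 1087^1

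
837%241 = 114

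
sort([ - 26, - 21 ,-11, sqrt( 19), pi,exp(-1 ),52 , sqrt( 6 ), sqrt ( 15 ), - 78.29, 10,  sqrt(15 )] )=[ -78.29, - 26,-21, - 11,exp( - 1 ),  sqrt(6), pi,sqrt (15 ), sqrt( 15 ), sqrt( 19 ), 10  ,  52] 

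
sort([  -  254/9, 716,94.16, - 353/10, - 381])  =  [-381  , - 353/10, - 254/9,  94.16, 716]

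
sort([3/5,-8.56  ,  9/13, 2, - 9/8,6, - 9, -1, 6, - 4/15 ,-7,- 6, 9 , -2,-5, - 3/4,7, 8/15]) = [ - 9,-8.56, - 7,-6, - 5, - 2, - 9/8,-1, - 3/4, - 4/15, 8/15, 3/5, 9/13, 2,6, 6, 7, 9]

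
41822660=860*48631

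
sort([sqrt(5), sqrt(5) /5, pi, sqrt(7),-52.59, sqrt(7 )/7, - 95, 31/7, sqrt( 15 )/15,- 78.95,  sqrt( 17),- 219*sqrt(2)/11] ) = [  -  95,-78.95, - 52.59,-219*sqrt( 2 )/11,sqrt( 15 )/15, sqrt(7)/7 , sqrt(5 ) /5,sqrt (5) , sqrt( 7),pi,sqrt( 17),31/7] 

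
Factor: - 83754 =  - 2^1*3^4*11^1*47^1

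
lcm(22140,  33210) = 66420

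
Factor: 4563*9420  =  2^2*3^4*5^1*13^2*157^1 = 42983460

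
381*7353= 2801493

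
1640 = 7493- 5853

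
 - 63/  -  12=5 + 1/4= 5.25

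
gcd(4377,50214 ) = 3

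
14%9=5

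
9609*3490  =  33535410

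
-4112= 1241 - 5353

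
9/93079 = 9/93079 = 0.00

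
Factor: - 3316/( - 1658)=2=2^1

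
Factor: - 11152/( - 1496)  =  82/11 = 2^1*11^( - 1)*41^1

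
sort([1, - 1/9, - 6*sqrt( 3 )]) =[ - 6 * sqrt( 3 ), - 1/9,1 ] 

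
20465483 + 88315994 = 108781477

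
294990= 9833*30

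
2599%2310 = 289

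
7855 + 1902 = 9757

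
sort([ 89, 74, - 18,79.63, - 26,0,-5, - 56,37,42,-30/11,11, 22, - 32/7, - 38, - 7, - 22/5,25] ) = [ - 56, - 38, - 26  ,-18, - 7, - 5, - 32/7 , -22/5, - 30/11,0 , 11,22,25,37,42,74,  79.63, 89] 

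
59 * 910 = 53690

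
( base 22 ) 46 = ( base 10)94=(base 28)3A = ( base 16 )5E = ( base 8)136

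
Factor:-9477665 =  - 5^1*1895533^1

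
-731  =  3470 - 4201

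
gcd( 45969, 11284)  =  7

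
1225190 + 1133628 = 2358818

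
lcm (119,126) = 2142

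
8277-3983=4294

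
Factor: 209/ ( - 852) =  - 2^( - 2) * 3^( - 1)*11^1*19^1 *71^ (-1)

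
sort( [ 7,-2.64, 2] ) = [ - 2.64,2,7 ]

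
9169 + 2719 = 11888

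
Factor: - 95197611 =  - 3^1*31732537^1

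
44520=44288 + 232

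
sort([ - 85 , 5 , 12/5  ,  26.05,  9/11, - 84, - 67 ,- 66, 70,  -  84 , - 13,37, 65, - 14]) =[ - 85  ,  -  84,  -  84,-67, - 66, - 14 , -13,  9/11,12/5, 5,26.05,37,65, 70]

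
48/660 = 4/55 = 0.07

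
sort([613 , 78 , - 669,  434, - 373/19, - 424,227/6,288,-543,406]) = [ - 669, - 543, - 424, - 373/19,227/6,78,288,406 , 434,613] 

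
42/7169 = 42/7169 = 0.01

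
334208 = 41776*8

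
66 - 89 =  -  23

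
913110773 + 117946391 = 1031057164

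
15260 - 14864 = 396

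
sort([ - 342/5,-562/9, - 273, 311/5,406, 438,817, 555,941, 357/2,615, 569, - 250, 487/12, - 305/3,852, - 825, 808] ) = [- 825, - 273, - 250 , - 305/3,-342/5,-562/9, 487/12,311/5, 357/2 , 406,438, 555, 569, 615,808, 817, 852, 941]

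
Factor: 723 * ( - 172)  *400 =  -  49742400 = - 2^6 * 3^1 * 5^2  *  43^1 * 241^1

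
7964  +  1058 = 9022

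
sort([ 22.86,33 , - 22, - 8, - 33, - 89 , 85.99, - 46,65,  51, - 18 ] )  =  [  -  89,-46, - 33, - 22, - 18, - 8,22.86 , 33, 51,65,85.99 ] 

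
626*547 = 342422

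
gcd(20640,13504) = 32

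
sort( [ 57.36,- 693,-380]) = [ - 693 , - 380,  57.36]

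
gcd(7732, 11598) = 3866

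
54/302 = 27/151 = 0.18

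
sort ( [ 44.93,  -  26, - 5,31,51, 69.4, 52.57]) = [-26, - 5,31, 44.93, 51, 52.57,69.4 ] 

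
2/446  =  1/223 = 0.00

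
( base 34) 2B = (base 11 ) 72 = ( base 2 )1001111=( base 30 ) 2j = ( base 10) 79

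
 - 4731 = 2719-7450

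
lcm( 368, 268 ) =24656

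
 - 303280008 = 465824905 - 769104913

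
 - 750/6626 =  - 375/3313 = -0.11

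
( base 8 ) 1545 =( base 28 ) 131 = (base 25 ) 19J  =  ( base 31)S1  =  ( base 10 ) 869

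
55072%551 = 523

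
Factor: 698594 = 2^1*13^1 * 97^1 * 277^1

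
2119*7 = 14833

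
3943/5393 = 3943/5393 = 0.73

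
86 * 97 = 8342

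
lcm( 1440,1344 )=20160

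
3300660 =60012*55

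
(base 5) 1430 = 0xF0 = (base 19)cc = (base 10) 240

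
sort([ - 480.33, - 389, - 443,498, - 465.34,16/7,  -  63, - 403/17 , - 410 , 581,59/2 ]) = [ - 480.33, - 465.34, - 443, - 410, - 389, - 63, - 403/17  ,  16/7,59/2,498,581]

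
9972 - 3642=6330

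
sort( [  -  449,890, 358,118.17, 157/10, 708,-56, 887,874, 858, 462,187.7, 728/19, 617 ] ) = [ - 449, - 56,  157/10, 728/19,118.17,187.7,358,462 , 617, 708, 858, 874 , 887,890]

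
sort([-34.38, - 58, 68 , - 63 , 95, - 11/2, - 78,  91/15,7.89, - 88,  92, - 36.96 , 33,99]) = [ - 88, - 78, - 63, - 58, - 36.96,  -  34.38, - 11/2,91/15, 7.89,  33,68,  92, 95 , 99]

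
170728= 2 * 85364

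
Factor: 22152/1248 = 2^( - 2 ) *71^1 = 71/4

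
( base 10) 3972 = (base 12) 2370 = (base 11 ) 2A91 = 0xF84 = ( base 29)4KS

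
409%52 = 45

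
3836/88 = 959/22= 43.59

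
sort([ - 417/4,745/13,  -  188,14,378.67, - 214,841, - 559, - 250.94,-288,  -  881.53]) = [-881.53,-559,  -  288, - 250.94, - 214, - 188,-417/4, 14, 745/13,378.67,841]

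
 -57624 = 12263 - 69887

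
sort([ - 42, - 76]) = [ - 76, - 42]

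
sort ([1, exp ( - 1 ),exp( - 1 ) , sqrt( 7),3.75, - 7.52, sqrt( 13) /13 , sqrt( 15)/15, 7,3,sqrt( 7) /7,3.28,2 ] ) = [-7.52,sqrt( 15 )/15, sqrt( 13 )/13,exp( - 1 ), exp( - 1),sqrt( 7 ) /7 , 1 , 2,sqrt( 7 ), 3,3.28,3.75,  7] 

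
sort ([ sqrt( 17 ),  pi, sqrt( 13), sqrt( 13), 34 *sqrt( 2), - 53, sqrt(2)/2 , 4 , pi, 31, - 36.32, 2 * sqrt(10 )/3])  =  [ - 53,  -  36.32, sqrt( 2) /2, 2*sqrt (10 ) /3, pi, pi , sqrt( 13),sqrt(13 ), 4 , sqrt(17), 31,34*sqrt( 2 ) ]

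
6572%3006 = 560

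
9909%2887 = 1248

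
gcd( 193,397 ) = 1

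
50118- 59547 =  - 9429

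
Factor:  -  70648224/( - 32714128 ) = 4415514/2044633 = 2^1*3^1* 735919^1*2044633^( - 1 )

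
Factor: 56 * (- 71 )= - 2^3 * 7^1*71^1 =- 3976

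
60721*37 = 2246677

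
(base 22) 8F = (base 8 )277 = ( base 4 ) 2333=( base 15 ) CB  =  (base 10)191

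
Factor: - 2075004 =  - 2^2*3^3 * 19213^1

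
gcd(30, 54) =6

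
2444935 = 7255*337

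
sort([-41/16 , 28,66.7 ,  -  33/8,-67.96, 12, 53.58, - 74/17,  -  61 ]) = [-67.96, - 61,  -  74/17,-33/8,-41/16, 12,28, 53.58,  66.7]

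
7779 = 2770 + 5009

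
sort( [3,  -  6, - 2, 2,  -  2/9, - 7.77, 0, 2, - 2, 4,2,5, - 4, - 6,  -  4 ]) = [ - 7.77, - 6, - 6,-4, - 4 ,-2, - 2, - 2/9,0,2, 2, 2, 3,4,5 ] 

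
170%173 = 170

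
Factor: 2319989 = 7^1*157^1 *2111^1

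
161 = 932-771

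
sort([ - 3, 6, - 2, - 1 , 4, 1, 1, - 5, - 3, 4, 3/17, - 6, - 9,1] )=[ - 9, - 6 , -5, - 3, - 3, - 2,- 1, 3/17,1, 1, 1  ,  4, 4, 6]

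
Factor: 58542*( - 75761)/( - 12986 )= 3^1*7^1*11^1*43^( - 1 )*79^1*137^1*151^( - 1 )*887^1 =2217600231/6493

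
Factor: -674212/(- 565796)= 199/167 = 167^( - 1)*199^1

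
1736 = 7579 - 5843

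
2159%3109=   2159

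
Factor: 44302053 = 3^1 * 19^1*29^1 *26801^1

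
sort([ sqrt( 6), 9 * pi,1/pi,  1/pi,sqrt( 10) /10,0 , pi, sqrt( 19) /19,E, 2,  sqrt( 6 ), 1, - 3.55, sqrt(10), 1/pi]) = [  -  3.55, 0, sqrt( 19 )/19 , sqrt( 10)/10, 1/pi,1/pi, 1/pi,1,2, sqrt( 6), sqrt( 6), E, pi,sqrt( 10 ), 9*pi] 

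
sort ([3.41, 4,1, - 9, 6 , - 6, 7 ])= [-9, - 6,  1, 3.41,4,  6, 7 ] 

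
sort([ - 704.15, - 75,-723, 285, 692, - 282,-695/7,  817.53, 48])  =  [ - 723, - 704.15, -282, - 695/7,-75, 48,  285, 692,817.53] 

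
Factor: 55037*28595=1573783015 = 5^1*7^1*19^1* 43^1*47^1*1171^1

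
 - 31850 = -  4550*7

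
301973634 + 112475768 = 414449402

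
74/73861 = 74/73861 = 0.00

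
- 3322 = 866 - 4188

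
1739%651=437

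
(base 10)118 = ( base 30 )3s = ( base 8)166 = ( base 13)91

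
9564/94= 4782/47 = 101.74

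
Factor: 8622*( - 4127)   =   - 35582994 = - 2^1*3^2*479^1*4127^1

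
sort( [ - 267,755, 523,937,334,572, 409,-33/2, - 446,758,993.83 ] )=[  -  446,-267,-33/2, 334, 409, 523,572, 755,758, 937,993.83]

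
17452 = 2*8726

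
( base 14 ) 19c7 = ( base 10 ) 4683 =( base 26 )6o3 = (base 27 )6bc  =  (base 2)1001001001011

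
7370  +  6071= 13441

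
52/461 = 52/461 = 0.11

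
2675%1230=215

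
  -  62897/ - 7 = 62897/7 = 8985.29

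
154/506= 7/23 = 0.30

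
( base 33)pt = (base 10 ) 854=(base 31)RH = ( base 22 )1GI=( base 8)1526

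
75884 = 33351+42533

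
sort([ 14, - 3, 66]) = [-3, 14,66] 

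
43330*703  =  30460990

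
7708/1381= 5 +803/1381 = 5.58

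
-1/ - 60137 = 1/60137 = 0.00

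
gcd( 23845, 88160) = 95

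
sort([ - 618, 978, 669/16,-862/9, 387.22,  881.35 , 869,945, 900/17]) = [  -  618,-862/9,  669/16, 900/17 , 387.22, 869,  881.35,  945,978]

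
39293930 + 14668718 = 53962648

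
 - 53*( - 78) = 4134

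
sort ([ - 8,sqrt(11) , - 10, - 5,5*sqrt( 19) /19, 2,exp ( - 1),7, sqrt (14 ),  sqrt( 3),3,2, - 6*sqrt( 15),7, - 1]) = [ - 6*sqrt(15),-10, - 8, - 5, - 1,exp( - 1 ) , 5*sqrt ( 19 ) /19,sqrt( 3),2,  2, 3, sqrt( 11), sqrt( 14),7, 7]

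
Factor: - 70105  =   - 5^1*7^1 * 2003^1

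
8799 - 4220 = 4579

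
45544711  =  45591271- 46560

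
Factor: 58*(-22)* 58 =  - 2^3 * 11^1*29^2 = -74008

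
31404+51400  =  82804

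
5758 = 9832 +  - 4074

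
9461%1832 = 301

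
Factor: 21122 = 2^1*59^1*179^1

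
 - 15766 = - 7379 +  - 8387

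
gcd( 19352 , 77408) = 19352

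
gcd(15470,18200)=910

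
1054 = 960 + 94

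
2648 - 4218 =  - 1570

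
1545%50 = 45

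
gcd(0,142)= 142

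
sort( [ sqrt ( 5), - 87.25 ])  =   [ - 87.25, sqrt( 5)] 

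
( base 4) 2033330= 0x23FC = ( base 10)9212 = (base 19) 169g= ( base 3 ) 110122012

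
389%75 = 14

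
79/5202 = 79/5202  =  0.02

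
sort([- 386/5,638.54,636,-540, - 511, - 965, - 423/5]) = [ - 965, - 540, - 511, - 423/5  , -386/5,636,638.54 ] 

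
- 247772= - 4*61943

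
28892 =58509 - 29617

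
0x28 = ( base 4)220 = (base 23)1H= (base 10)40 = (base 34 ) 16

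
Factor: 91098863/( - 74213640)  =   - 2^( - 3 ) *3^( - 2 ) * 5^(  -  1) * 19^1*23^( - 1 )*31^1 * 8963^( - 1 )*154667^1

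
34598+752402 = 787000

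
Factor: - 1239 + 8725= 2^1*19^1*197^1 = 7486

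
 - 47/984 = -47/984= -0.05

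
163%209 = 163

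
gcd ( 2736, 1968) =48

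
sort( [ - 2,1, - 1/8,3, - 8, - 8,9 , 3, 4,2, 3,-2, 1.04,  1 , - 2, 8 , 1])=[ - 8, - 8, - 2, - 2, - 2, - 1/8,1,1,1,  1.04 , 2,3, 3,3, 4,  8, 9] 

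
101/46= 2 + 9/46 = 2.20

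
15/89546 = 15/89546 = 0.00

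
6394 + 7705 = 14099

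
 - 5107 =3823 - 8930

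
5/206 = 5/206=   0.02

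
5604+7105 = 12709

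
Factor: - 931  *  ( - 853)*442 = 2^1*  7^2 * 13^1*17^1 *19^1*853^1= 351011206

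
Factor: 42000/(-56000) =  - 3/4 = - 2^( - 2)*3^1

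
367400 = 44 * 8350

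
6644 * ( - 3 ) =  - 19932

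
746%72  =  26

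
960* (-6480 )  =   - 6220800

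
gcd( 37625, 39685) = 5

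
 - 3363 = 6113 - 9476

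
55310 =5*11062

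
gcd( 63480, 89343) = 3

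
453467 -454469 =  - 1002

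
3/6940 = 3/6940 = 0.00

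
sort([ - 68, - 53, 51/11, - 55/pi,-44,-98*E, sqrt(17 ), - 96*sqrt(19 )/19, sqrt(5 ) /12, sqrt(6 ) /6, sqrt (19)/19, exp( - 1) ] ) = [ - 98*E, - 68, - 53, - 44 , - 96 * sqrt(19 )/19, - 55/pi, sqrt (5) /12,sqrt( 19) /19,exp( - 1 ), sqrt(6 )/6, sqrt (17), 51/11 ]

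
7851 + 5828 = 13679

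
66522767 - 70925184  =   - 4402417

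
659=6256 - 5597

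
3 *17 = 51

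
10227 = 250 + 9977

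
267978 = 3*89326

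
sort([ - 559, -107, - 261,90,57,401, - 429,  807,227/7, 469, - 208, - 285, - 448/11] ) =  [-559 , - 429, - 285,-261, - 208 , -107, - 448/11,227/7,57,90, 401 , 469,807]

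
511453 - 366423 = 145030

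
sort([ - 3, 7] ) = [ -3, 7 ] 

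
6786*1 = 6786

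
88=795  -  707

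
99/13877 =99/13877= 0.01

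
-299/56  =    -  6 + 37/56= - 5.34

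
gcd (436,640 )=4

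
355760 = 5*71152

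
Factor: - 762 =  - 2^1*3^1*127^1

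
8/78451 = 8/78451 = 0.00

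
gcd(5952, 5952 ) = 5952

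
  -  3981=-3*1327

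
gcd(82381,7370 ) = 1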